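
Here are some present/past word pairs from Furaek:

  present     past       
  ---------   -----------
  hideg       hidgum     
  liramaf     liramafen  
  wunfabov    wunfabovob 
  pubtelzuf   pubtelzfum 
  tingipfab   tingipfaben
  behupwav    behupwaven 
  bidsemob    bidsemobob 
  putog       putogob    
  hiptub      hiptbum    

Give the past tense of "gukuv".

gukvum

wunfabov and behupwav both end in -v yet inflect differently (wunfabovob, behupwaven), so the final letter is not what conditions the rule; the last vowel is.
"gukuv" has last vowel 'u'. The stems whose last vowel is 'u' (hiptub → hiptbum, pubtelzuf → pubtelzfum) delete the last vowel and add -um.
So gukuv → gukvum.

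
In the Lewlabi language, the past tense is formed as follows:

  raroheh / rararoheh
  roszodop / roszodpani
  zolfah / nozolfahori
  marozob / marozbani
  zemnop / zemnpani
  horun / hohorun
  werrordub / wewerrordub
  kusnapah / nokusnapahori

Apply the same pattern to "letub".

leletub

kusnapah and raroheh both end in -h yet inflect differently (nokusnapahori, rararoheh), so the final letter is not what conditions the rule; the last vowel is.
"letub" has last vowel 'u'. The stems whose last vowel is 'u' (werrordub → wewerrordub, horun → hohorun) repeat the first consonant+vowel as a prefix.
So letub → leletub.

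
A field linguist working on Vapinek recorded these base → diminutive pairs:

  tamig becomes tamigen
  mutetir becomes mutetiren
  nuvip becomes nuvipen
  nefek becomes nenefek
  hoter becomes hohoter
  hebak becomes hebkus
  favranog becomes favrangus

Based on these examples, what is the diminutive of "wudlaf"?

mutetir and hoter both end in -r yet inflect differently (mutetiren, hohoter), so the final letter is not what conditions the rule; the last vowel is.
"wudlaf" has last vowel 'a'. The one such stem in the data (hebak → hebkus) deletes the last vowel and adds -us (as does favranog), so the same rule applies.
So wudlaf → wudlfus.

wudlfus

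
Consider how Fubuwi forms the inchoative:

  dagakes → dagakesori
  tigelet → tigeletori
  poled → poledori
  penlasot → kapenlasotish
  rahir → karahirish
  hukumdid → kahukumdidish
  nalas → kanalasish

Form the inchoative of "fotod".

kafotodish

tigelet and penlasot both end in -t yet inflect differently (tigeletori, kapenlasotish), so the final letter is not what conditions the rule; the last vowel is.
"fotod" has last vowel 'o'. The one such stem in the data (penlasot → kapenlasotish) adds ka- … -ish around the stem, so the same rule applies.
The other pattern: stems whose last vowel is 'e' add -ori.
So fotod → kafotodish.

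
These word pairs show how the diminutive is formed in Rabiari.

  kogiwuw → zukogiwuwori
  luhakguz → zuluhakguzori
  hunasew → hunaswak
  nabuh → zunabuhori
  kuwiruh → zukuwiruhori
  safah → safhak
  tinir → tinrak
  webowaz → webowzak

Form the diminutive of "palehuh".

nabuh and safah both end in -h yet inflect differently (zunabuhori, safhak), so the final letter is not what conditions the rule; the last vowel is.
"palehuh" has last vowel 'u'. The stems whose last vowel is 'u' (nabuh → zunabuhori, kuwiruh → zukuwiruhori, kogiwuw → zukogiwuwori) add zu- … -ori around the stem.
The other pattern: stems whose last vowel is 'a', 'e' or 'i' delete the last vowel and add -ak.
So palehuh → zupalehuhori.

zupalehuhori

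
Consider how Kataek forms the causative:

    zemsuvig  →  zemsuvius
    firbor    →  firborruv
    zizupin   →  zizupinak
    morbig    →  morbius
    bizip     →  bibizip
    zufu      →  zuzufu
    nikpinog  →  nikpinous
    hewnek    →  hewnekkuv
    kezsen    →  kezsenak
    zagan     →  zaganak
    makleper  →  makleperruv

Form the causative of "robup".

zizupin and bizip both have last vowel 'i' yet inflect differently (zizupinak, bibizip), so the last vowel is not what conditions the rule; the final letter is.
"robup" ends in -p. The one such stem in the data (bizip → bibizip) repeats the first consonant+vowel as a prefix (as does zufu), so the same rule applies.
So robup → rorobup.

rorobup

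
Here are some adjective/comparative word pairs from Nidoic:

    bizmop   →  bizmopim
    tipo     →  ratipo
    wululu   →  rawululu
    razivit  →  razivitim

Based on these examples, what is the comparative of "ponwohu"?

"ponwohu" ends in a vowel. The stems ending in a vowel (tipo → ratipo, wululu → rawululu) add the prefix ra-.
The other pattern: stems ending in a consonant add -im.
So ponwohu → raponwohu.

raponwohu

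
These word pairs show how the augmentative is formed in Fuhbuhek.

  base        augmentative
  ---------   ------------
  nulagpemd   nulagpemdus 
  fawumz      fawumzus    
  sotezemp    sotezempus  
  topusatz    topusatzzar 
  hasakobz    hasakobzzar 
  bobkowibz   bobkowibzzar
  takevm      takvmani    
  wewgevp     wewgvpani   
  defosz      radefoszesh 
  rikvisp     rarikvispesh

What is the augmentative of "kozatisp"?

fawumz and topusatz both end in -z yet inflect differently (fawumzus, topusatzzar), so the final letter is not what conditions the rule; the second-to-last letter is.
"kozatisp" has second-to-last letter 's'. The stems whose second-to-last letter is 's' (defosz → radefoszesh, rikvisp → rarikvispesh) add ra- … -esh around the stem.
So kozatisp → rakozatispesh.

rakozatispesh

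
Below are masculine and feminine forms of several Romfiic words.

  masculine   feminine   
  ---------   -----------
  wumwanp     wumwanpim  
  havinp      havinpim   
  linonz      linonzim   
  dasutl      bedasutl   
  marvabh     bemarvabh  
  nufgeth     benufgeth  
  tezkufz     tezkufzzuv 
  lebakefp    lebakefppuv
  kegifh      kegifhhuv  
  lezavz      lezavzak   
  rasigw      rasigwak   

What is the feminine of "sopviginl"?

"sopviginl" has second-to-last letter 'n'. The stems whose second-to-last letter is 'n' (wumwanp → wumwanpim, havinp → havinpim, linonz → linonzim) add -im.
The other patterns: stems whose second-to-last letter is 'b' or 't' add the prefix be-; stems whose second-to-last letter is 'f' double the final consonant and add -uv; stems whose second-to-last letter is 'g' or 'v' add -ak.
So sopviginl → sopviginlim.

sopviginlim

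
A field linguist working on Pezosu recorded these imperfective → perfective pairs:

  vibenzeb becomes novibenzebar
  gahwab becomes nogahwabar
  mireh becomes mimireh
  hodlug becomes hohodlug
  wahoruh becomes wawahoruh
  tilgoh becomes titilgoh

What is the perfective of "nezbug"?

vibenzeb and mireh both have last vowel 'e' yet inflect differently (novibenzebar, mimireh), so the last vowel is not what conditions the rule; the final letter is.
"nezbug" ends in -g. The one such stem in the data (hodlug → hohodlug) repeats the first consonant+vowel as a prefix (as do mireh, wahoruh), so the same rule applies.
So nezbug → nenezbug.

nenezbug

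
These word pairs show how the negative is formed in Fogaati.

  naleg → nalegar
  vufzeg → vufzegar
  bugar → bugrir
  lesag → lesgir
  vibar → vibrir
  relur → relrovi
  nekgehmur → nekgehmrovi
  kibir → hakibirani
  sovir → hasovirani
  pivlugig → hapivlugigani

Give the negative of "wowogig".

naleg and lesag both end in -g yet inflect differently (nalegar, lesgir), so the final letter is not what conditions the rule; the last vowel is.
"wowogig" has last vowel 'i'. The stems whose last vowel is 'i' (kibir → hakibirani, sovir → hasovirani, pivlugig → hapivlugigani) add ha- … -ani around the stem.
So wowogig → hawowogigani.

hawowogigani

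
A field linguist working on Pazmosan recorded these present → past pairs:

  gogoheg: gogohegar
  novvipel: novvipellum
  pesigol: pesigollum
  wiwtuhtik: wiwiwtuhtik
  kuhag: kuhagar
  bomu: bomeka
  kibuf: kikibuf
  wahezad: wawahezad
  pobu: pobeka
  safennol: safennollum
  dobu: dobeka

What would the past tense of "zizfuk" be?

zizizfuk

novvipel and gogoheg both have last vowel 'e' yet inflect differently (novvipellum, gogohegar), so the last vowel is not what conditions the rule; the final letter is.
"zizfuk" ends in -k. The one such stem in the data (wiwtuhtik → wiwiwtuhtik) repeats the first consonant+vowel as a prefix (as do kibuf, wahezad), so the same rule applies.
The other patterns: stems ending in -l double the final consonant and add -um; stems ending in -g add -ar; stems ending in -u drop the final letter and add -eka.
So zizfuk → zizizfuk.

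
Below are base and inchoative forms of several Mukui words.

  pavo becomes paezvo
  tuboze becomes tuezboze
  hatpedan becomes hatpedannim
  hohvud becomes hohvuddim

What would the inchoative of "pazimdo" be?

paezzimdo

"pazimdo" ends in a vowel. The stems ending in a vowel (pavo → paezvo, tuboze → tuezboze) insert -ez- after the first vowel.
The other pattern: stems ending in a consonant double the final consonant and add -im.
So pazimdo → paezzimdo.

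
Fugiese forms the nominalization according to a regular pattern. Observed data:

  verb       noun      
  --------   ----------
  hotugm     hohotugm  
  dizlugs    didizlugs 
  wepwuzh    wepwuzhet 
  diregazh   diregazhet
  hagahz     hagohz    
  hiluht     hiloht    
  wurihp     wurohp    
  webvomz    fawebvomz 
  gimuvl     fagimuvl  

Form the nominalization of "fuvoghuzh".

fuvoghuzhet

hagahz and webvomz both end in -z yet inflect differently (hagohz, fawebvomz), so the final letter is not what conditions the rule; the second-to-last letter is.
"fuvoghuzh" has second-to-last letter 'z'. The stems whose second-to-last letter is 'z' (wepwuzh → wepwuzhet, diregazh → diregazhet) add -et.
So fuvoghuzh → fuvoghuzhet.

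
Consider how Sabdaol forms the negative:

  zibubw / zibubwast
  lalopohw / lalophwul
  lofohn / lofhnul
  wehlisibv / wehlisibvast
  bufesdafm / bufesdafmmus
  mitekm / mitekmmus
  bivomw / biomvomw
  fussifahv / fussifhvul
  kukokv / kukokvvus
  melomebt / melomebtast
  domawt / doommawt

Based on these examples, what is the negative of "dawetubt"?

dawetubtast

domawt and melomebt both end in -t yet inflect differently (doommawt, melomebtast), so the final letter is not what conditions the rule; the second-to-last letter is.
"dawetubt" has second-to-last letter 'b'. The stems whose second-to-last letter is 'b' (melomebt → melomebtast, zibubw → zibubwast, wehlisibv → wehlisibvast) add -ast.
The other patterns: stems whose second-to-last letter is 'm' or 'w' insert -om- after the first vowel; stems whose second-to-last letter is 'h' delete the last vowel and add -ul; stems whose second-to-last letter is 'f' or 'k' double the final consonant and add -us.
So dawetubt → dawetubtast.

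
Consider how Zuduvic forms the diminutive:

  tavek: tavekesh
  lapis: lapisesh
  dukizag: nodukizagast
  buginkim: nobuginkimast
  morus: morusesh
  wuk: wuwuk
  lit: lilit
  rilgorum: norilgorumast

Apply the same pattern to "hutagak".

nohutagakast

wuk and tavek both end in -k yet inflect differently (wuwuk, tavekesh), so the final letter is not what conditions the rule; the number of vowels is.
"hutagak" has 3 vowels. The stems with 3 vowels (buginkim → nobuginkimast, rilgorum → norilgorumast, dukizag → nodukizagast) add no- … -ast around the stem.
The other patterns: stems with 1 vowel repeat the first consonant+vowel as a prefix; stems with 2 vowels add -esh.
So hutagak → nohutagakast.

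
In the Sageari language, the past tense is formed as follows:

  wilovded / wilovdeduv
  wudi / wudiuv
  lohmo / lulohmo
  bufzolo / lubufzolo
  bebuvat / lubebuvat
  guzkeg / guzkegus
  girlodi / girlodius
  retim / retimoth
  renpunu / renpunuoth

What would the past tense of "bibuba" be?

lubibuba

wudi and girlodi both end in -i yet inflect differently (wudiuv, girlodius), so the final letter is not what conditions the rule; the first letter is.
"bibuba" begins with b-. The stems beginning with b- (bufzolo → lubufzolo, bebuvat → lubebuvat) add the prefix lu-.
The other patterns: stems beginning with w- add -uv; stems beginning with g- add -us; stems beginning with r- add -oth.
So bibuba → lubibuba.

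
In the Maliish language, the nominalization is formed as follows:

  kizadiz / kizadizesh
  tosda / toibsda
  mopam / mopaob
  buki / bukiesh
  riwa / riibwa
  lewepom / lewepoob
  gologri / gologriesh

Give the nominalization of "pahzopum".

mopam and riwa both have last vowel 'a' yet inflect differently (mopaob, riibwa), so the last vowel is not what conditions the rule; the final letter is.
"pahzopum" ends in -m. The stems ending in -m (mopam → mopaob, lewepom → lewepoob) drop the final letter and add -ob.
So pahzopum → pahzopuob.

pahzopuob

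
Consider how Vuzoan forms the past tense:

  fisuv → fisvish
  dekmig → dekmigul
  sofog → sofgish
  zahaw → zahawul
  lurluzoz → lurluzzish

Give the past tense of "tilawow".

tilawwish

dekmig and sofog both end in -g yet inflect differently (dekmigul, sofgish), so the final letter is not what conditions the rule; the last vowel is.
"tilawow" has last vowel 'o'. The stems whose last vowel is 'o' (sofog → sofgish, lurluzoz → lurluzzish) delete the last vowel and add -ish.
The other pattern: stems whose last vowel is 'a' or 'i' add -ul.
So tilawow → tilawwish.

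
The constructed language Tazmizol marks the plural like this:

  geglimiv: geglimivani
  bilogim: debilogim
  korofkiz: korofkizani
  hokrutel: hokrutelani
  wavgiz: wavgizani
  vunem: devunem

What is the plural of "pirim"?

bilogim and wavgiz both have last vowel 'i' yet inflect differently (debilogim, wavgizani), so the last vowel is not what conditions the rule; the final letter is.
"pirim" ends in -m. The stems ending in -m (vunem → devunem, bilogim → debilogim) add the prefix de-.
The other pattern: stems ending in -l, -v or -z add -ani.
So pirim → depirim.

depirim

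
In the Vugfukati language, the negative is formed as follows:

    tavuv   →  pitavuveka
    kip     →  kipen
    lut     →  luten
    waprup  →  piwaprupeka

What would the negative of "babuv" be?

pibabuveka

"babuv" has 2 vowels. The stems with 2 vowels (waprup → piwaprupeka, tavuv → pitavuveka) add pi- … -eka around the stem.
The other pattern: stems with 1 vowel add -en.
So babuv → pibabuveka.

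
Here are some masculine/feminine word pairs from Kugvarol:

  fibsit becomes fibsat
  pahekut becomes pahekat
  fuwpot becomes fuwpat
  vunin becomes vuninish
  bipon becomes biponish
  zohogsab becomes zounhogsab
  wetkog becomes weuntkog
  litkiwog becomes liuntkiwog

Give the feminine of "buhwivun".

fibsit and vunin both have last vowel 'i' yet inflect differently (fibsat, vuninish), so the last vowel is not what conditions the rule; the final letter is.
"buhwivun" ends in -n. The stems ending in -n (vunin → vuninish, bipon → biponish) add -ish.
The other patterns: stems ending in -t change the last vowel to 'a'; stems ending in -b or -g insert -un- after the first vowel.
So buhwivun → buhwivunish.

buhwivunish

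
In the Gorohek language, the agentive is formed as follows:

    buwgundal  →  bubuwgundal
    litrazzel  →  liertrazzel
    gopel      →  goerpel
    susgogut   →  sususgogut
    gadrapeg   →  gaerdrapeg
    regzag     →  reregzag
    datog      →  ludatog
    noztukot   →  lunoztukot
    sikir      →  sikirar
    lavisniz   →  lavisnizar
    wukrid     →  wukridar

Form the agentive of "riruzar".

susgogut and noztukot both end in -t yet inflect differently (sususgogut, lunoztukot), so the final letter is not what conditions the rule; the last vowel is.
"riruzar" has last vowel 'a'. The stems whose last vowel is 'a' (regzag → reregzag, buwgundal → bubuwgundal) repeat the first consonant+vowel as a prefix.
So riruzar → ririruzar.

ririruzar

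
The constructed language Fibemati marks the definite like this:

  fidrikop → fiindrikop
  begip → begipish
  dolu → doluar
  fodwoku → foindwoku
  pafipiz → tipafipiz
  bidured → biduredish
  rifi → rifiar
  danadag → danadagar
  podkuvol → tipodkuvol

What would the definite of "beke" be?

begip and fidrikop both end in -p yet inflect differently (begipish, fiindrikop), so the final letter is not what conditions the rule; the first letter is.
"beke" begins with b-. The stems beginning with b- (bidured → biduredish, begip → begipish) add -ish.
So beke → bekeish.

bekeish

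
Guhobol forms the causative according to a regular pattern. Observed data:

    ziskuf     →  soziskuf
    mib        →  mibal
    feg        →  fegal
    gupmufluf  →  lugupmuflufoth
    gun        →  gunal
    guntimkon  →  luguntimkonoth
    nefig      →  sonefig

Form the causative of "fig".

feg and nefig both end in -g yet inflect differently (fegal, sonefig), so the final letter is not what conditions the rule; the number of vowels is.
"fig" has 1 vowel. The stems with 1 vowel (feg → fegal, mib → mibal, gun → gunal) add -al.
The other patterns: stems with 2 vowels add the prefix so-; stems with 3 vowels add lu- … -oth around the stem.
So fig → figal.

figal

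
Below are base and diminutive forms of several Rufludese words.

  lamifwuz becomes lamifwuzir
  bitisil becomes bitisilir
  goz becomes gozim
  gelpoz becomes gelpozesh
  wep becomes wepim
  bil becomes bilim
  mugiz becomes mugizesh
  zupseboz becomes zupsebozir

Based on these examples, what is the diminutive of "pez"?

pezim

"pez" has 1 vowel. The stems with 1 vowel (bil → bilim, wep → wepim, goz → gozim) add -im.
The other patterns: stems with 2 vowels add -esh; stems with 3 vowels add -ir.
So pez → pezim.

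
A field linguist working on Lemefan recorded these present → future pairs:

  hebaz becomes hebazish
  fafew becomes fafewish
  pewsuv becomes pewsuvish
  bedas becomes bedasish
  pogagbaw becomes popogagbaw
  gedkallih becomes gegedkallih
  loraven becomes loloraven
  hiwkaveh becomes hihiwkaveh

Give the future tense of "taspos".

tasposish

fafew and pogagbaw both end in -w yet inflect differently (fafewish, popogagbaw), so the final letter is not what conditions the rule; the number of vowels is.
"taspos" has 2 vowels. The stems with 2 vowels (hebaz → hebazish, fafew → fafewish, pewsuv → pewsuvish) add -ish.
The other pattern: stems with 3 vowels repeat the first consonant+vowel as a prefix.
So taspos → tasposish.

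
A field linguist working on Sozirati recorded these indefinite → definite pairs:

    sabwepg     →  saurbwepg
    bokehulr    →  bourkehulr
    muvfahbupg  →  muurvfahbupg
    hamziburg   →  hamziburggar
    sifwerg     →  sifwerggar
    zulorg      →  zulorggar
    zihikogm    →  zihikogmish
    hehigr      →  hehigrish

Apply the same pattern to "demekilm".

sabwepg and hamziburg both end in -g yet inflect differently (saurbwepg, hamziburggar), so the final letter is not what conditions the rule; the second-to-last letter is.
"demekilm" has second-to-last letter 'l'. The one such stem in the data (bokehulr → bourkehulr) inserts -ur- after the first vowel (as do sabwepg, muvfahbupg), so the same rule applies.
The other patterns: stems whose second-to-last letter is 'r' double the final consonant and add -ar; stems whose second-to-last letter is 'g' add -ish.
So demekilm → deurmekilm.

deurmekilm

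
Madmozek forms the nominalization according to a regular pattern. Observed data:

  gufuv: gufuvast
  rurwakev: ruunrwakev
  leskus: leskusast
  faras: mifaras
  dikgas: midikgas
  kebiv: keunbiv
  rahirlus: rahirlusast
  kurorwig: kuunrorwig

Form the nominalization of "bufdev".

rahirlus and dikgas both end in -s yet inflect differently (rahirlusast, midikgas), so the final letter is not what conditions the rule; the last vowel is.
"bufdev" has last vowel 'e'. The one such stem in the data (rurwakev → ruunrwakev) inserts -un- after the first vowel (as do kurorwig, kebiv), so the same rule applies.
The other patterns: stems whose last vowel is 'u' add -ast; stems whose last vowel is 'a' add the prefix mi-.
So bufdev → buunfdev.

buunfdev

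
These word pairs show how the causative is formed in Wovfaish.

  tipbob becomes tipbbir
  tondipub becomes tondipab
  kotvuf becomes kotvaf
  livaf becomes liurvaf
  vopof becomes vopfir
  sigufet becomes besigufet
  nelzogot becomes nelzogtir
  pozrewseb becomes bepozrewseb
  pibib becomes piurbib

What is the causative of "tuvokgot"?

kotvuf and vopof both end in -f yet inflect differently (kotvaf, vopfir), so the final letter is not what conditions the rule; the last vowel is.
"tuvokgot" has last vowel 'o'. The stems whose last vowel is 'o' (vopof → vopfir, tipbob → tipbbir, nelzogot → nelzogtir) delete the last vowel and add -ir.
So tuvokgot → tuvokgtir.

tuvokgtir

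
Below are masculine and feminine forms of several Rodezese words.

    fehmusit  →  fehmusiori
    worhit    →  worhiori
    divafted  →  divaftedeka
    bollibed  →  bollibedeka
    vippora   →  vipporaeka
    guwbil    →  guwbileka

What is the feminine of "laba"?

labaeka

fehmusit and guwbil both have last vowel 'i' yet inflect differently (fehmusiori, guwbileka), so the last vowel is not what conditions the rule; the final letter is.
"laba" ends in -a. The one such stem in the data (vippora → vipporaeka) adds -eka, so the same rule applies.
The other pattern: stems ending in -t drop the final letter and add -ori.
So laba → labaeka.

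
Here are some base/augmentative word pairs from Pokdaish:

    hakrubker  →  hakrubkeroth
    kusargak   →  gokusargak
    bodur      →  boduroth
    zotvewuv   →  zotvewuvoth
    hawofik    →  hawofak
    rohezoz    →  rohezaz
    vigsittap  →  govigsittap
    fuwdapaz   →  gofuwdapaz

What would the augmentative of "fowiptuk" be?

fowiptukoth

fuwdapaz and rohezoz both end in -z yet inflect differently (gofuwdapaz, rohezaz), so the final letter is not what conditions the rule; the last vowel is.
"fowiptuk" has last vowel 'u'. The stems whose last vowel is 'u' (zotvewuv → zotvewuvoth, bodur → boduroth) add -oth.
The other patterns: stems whose last vowel is 'a' add the prefix go-; stems whose last vowel is 'i' or 'o' change the last vowel to 'a'.
So fowiptuk → fowiptukoth.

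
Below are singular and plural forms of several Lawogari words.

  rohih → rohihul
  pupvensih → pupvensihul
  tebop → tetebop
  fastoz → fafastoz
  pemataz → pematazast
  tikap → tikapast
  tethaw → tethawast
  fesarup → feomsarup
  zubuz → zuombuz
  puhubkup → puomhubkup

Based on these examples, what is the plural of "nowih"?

nowihul

"nowih" has last vowel 'i'. The stems whose last vowel is 'i' (rohih → rohihul, pupvensih → pupvensihul) add -ul.
The other patterns: stems whose last vowel is 'o' repeat the first consonant+vowel as a prefix; stems whose last vowel is 'a' add -ast; stems whose last vowel is 'u' insert -om- after the first vowel.
So nowih → nowihul.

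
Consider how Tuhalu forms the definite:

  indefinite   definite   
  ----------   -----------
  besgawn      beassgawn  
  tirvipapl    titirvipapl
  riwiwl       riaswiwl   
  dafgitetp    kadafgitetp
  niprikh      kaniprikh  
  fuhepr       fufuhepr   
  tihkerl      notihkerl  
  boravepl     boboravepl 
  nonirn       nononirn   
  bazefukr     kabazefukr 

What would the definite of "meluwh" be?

tihkerl and riwiwl both end in -l yet inflect differently (notihkerl, riaswiwl), so the final letter is not what conditions the rule; the second-to-last letter is.
"meluwh" has second-to-last letter 'w'. The stems whose second-to-last letter is 'w' (riwiwl → riaswiwl, besgawn → beassgawn) insert -as- after the first vowel.
So meluwh → measluwh.

measluwh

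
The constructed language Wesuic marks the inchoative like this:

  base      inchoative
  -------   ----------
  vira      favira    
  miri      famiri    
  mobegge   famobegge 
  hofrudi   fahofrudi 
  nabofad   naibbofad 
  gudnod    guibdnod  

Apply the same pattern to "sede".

vira and nabofad both have last vowel 'a' yet inflect differently (favira, naibbofad), so the last vowel is not what conditions the rule; whether the stem ends in a vowel or a consonant is.
"sede" ends in a vowel. The stems ending in a vowel (vira → favira, miri → famiri, mobegge → famobegge) add the prefix fa-.
The other pattern: stems ending in a consonant insert -ib- after the first vowel.
So sede → fasede.

fasede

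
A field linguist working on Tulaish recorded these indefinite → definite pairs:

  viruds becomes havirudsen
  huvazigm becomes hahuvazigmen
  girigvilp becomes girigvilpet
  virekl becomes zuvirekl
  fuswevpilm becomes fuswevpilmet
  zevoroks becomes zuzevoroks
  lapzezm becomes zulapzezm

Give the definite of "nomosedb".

"nomosedb" has second-to-last letter 'd'. The one such stem in the data (viruds → havirudsen) adds ha- … -en around the stem, so the same rule applies.
So nomosedb → hanomosedben.

hanomosedben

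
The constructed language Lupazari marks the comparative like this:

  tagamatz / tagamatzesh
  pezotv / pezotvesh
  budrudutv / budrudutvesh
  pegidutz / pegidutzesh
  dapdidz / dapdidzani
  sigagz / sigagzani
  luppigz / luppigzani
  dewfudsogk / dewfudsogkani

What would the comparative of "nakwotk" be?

tagamatz and dapdidz both end in -z yet inflect differently (tagamatzesh, dapdidzani), so the final letter is not what conditions the rule; the second-to-last letter is.
"nakwotk" has second-to-last letter 't'. The stems whose second-to-last letter is 't' (tagamatz → tagamatzesh, pezotv → pezotvesh, budrudutv → budrudutvesh) add -esh.
So nakwotk → nakwotkesh.

nakwotkesh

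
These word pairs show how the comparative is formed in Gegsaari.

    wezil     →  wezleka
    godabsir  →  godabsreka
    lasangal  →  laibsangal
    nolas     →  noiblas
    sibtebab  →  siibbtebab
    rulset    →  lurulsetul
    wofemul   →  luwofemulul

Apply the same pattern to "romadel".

luromadelul

wezil and lasangal both end in -l yet inflect differently (wezleka, laibsangal), so the final letter is not what conditions the rule; the last vowel is.
"romadel" has last vowel 'e'. The one such stem in the data (rulset → lurulsetul) adds lu- … -ul around the stem, so the same rule applies.
The other patterns: stems whose last vowel is 'i' delete the last vowel and add -eka; stems whose last vowel is 'a' insert -ib- after the first vowel.
So romadel → luromadelul.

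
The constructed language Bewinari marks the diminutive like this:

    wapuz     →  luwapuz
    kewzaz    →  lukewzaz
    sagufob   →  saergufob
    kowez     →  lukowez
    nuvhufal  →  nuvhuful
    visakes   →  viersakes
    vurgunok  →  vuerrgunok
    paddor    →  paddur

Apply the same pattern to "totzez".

lutotzez

nuvhufal and kewzaz both have last vowel 'a' yet inflect differently (nuvhuful, lukewzaz), so the last vowel is not what conditions the rule; the final letter is.
"totzez" ends in -z. The stems ending in -z (wapuz → luwapuz, kewzaz → lukewzaz, kowez → lukowez) add the prefix lu-.
The other patterns: stems ending in -l or -r change the last vowel to 'u'; stems ending in -b, -k or -s insert -er- after the first vowel.
So totzez → lutotzez.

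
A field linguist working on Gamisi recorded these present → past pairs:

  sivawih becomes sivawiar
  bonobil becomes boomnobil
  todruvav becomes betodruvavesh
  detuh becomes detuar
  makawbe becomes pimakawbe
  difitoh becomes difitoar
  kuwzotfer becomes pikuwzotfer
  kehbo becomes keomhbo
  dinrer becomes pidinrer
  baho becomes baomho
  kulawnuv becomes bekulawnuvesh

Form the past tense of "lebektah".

lebektaar

kulawnuv and detuh both have last vowel 'u' yet inflect differently (bekulawnuvesh, detuar), so the last vowel is not what conditions the rule; the final letter is.
"lebektah" ends in -h. The stems ending in -h (detuh → detuar, difitoh → difitoar, sivawih → sivawiar) drop the final letter and add -ar.
So lebektah → lebektaar.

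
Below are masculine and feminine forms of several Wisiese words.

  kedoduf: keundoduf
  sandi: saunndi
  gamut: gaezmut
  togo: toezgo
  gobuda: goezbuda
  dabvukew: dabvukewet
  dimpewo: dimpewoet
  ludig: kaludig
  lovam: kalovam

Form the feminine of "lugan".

togo and dimpewo both end in -o yet inflect differently (toezgo, dimpewoet), so the final letter is not what conditions the rule; the first letter is.
"lugan" begins with l-. The stems beginning with l- (ludig → kaludig, lovam → kalovam) add the prefix ka-.
So lugan → kalugan.

kalugan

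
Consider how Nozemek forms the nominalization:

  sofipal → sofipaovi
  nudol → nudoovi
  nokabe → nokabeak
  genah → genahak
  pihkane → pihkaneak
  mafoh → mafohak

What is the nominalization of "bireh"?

birehak

sofipal and genah both have last vowel 'a' yet inflect differently (sofipaovi, genahak), so the last vowel is not what conditions the rule; the final letter is.
"bireh" ends in -h. The stems ending in -h (genah → genahak, mafoh → mafohak) add -ak.
So bireh → birehak.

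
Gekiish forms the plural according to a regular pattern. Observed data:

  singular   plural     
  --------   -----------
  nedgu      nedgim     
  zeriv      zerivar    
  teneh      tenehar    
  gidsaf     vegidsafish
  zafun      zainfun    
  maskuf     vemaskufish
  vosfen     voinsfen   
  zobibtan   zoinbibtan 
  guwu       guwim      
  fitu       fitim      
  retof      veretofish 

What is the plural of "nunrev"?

zafun and nedgu both have last vowel 'u' yet inflect differently (zainfun, nedgim), so the last vowel is not what conditions the rule; the final letter is.
"nunrev" ends in -v. The one such stem in the data (zeriv → zerivar) adds -ar, so the same rule applies.
The other patterns: stems ending in -n insert -in- after the first vowel; stems ending in -u drop the final letter and add -im; stems ending in -f add ve- … -ish around the stem.
So nunrev → nunrevar.

nunrevar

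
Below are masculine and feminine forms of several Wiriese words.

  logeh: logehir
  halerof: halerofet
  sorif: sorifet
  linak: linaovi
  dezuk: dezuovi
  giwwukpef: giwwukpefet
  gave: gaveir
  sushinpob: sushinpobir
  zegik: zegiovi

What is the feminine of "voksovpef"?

voksovpefet

zegik and sorif both have last vowel 'i' yet inflect differently (zegiovi, sorifet), so the last vowel is not what conditions the rule; the final letter is.
"voksovpef" ends in -f. The stems ending in -f (giwwukpef → giwwukpefet, sorif → sorifet, halerof → halerofet) add -et.
The other patterns: stems ending in -k drop the final letter and add -ovi; stems ending in -b, -e or -h add -ir.
So voksovpef → voksovpefet.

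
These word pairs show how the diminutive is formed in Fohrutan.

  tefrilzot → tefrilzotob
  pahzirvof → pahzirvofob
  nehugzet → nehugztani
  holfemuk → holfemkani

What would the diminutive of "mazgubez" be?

mazgubzani

tefrilzot and nehugzet both end in -t yet inflect differently (tefrilzotob, nehugztani), so the final letter is not what conditions the rule; the last vowel is.
"mazgubez" has last vowel 'e'. The one such stem in the data (nehugzet → nehugztani) deletes the last vowel and adds -ani (as does holfemuk), so the same rule applies.
The other pattern: stems whose last vowel is 'o' add -ob.
So mazgubez → mazgubzani.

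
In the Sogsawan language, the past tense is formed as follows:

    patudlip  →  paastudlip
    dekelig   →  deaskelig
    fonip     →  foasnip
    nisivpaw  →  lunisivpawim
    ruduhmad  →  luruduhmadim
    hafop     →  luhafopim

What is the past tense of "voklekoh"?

patudlip and hafop both end in -p yet inflect differently (paastudlip, luhafopim), so the final letter is not what conditions the rule; the last vowel is.
"voklekoh" has last vowel 'o'. The one such stem in the data (hafop → luhafopim) adds lu- … -im around the stem, so the same rule applies.
The other pattern: stems whose last vowel is 'i' insert -as- after the first vowel.
So voklekoh → luvoklekohim.

luvoklekohim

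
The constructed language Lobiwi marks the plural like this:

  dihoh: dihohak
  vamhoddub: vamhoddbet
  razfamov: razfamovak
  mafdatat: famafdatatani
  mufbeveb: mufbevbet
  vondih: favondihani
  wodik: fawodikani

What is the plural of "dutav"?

fadutavani

"dutav" has last vowel 'a'. The one such stem in the data (mafdatat → famafdatatani) adds fa- … -ani around the stem, so the same rule applies.
So dutav → fadutavani.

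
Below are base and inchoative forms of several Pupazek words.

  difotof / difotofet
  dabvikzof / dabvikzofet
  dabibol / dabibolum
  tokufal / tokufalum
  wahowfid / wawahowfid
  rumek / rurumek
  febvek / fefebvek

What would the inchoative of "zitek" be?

zizitek

"zitek" ends in -k. The stems ending in -k (rumek → rurumek, febvek → fefebvek) repeat the first consonant+vowel as a prefix.
So zitek → zizitek.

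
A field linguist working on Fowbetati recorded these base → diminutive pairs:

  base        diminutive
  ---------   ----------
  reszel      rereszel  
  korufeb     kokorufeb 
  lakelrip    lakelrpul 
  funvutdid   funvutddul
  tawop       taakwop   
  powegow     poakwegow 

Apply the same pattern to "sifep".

"sifep" has last vowel 'e'. The stems whose last vowel is 'e' (reszel → rereszel, korufeb → kokorufeb) repeat the first consonant+vowel as a prefix.
So sifep → sisifep.

sisifep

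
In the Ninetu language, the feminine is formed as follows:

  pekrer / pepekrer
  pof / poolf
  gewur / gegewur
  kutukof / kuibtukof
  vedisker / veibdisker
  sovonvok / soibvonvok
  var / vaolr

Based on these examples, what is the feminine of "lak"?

var and pekrer both end in -r yet inflect differently (vaolr, pepekrer), so the final letter is not what conditions the rule; the number of vowels is.
"lak" has 1 vowel. The stems with 1 vowel (var → vaolr, pof → poolf) insert -ol- after the first vowel.
The other patterns: stems with 2 vowels repeat the first consonant+vowel as a prefix; stems with 3 vowels insert -ib- after the first vowel.
So lak → laolk.

laolk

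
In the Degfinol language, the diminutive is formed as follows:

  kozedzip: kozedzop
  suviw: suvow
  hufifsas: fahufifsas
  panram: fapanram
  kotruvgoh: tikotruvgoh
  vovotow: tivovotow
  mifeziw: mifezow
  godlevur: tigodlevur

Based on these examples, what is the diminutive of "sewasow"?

"sewasow" has last vowel 'o'. The stems whose last vowel is 'o' (vovotow → tivovotow, kotruvgoh → tikotruvgoh) add the prefix ti-.
The other patterns: stems whose last vowel is 'a' add the prefix fa-; stems whose last vowel is 'i' change the last vowel to 'o'.
So sewasow → tisewasow.

tisewasow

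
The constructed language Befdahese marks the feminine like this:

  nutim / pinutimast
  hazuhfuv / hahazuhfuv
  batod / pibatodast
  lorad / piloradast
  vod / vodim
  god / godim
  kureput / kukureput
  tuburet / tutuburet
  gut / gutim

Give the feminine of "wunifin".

wuwunifin

vod and batod both end in -d yet inflect differently (vodim, pibatodast), so the final letter is not what conditions the rule; the number of vowels is.
"wunifin" has 3 vowels. The stems with 3 vowels (tuburet → tutuburet, kureput → kukureput, hazuhfuv → hahazuhfuv) repeat the first consonant+vowel as a prefix.
The other patterns: stems with 1 vowel add -im; stems with 2 vowels add pi- … -ast around the stem.
So wunifin → wuwunifin.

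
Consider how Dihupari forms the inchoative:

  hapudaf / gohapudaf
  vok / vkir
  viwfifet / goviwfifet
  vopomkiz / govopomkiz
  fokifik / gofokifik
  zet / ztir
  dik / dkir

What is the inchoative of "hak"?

"hak" has 1 vowel. The stems with 1 vowel (dik → dkir, vok → vkir, zet → ztir) delete the last vowel and add -ir.
So hak → hkir.

hkir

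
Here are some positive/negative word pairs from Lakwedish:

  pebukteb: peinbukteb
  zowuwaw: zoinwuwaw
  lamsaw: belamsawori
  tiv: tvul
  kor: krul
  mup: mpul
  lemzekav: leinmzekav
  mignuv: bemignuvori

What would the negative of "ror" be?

tiv and mignuv both end in -v yet inflect differently (tvul, bemignuvori), so the final letter is not what conditions the rule; the number of vowels is.
"ror" has 1 vowel. The stems with 1 vowel (mup → mpul, tiv → tvul, kor → krul) delete the last vowel and add -ul.
The other patterns: stems with 2 vowels add be- … -ori around the stem; stems with 3 vowels insert -in- after the first vowel.
So ror → rrul.

rrul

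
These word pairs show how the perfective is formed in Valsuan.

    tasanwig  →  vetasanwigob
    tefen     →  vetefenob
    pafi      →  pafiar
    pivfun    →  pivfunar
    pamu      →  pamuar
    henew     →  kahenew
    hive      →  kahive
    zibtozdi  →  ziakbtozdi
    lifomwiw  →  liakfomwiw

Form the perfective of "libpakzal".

liakbpakzal

"libpakzal" begins with l-. The one such stem in the data (lifomwiw → liakfomwiw) inserts -ak- after the first vowel (as does zibtozdi), so the same rule applies.
The other patterns: stems beginning with t- add ve- … -ob around the stem; stems beginning with p- add -ar; stems beginning with h- add the prefix ka-.
So libpakzal → liakbpakzal.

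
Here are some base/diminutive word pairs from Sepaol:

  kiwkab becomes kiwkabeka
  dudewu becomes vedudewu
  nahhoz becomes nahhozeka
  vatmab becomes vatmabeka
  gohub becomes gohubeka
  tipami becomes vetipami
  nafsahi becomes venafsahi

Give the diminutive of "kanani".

vekanani

dudewu and gohub both have last vowel 'u' yet inflect differently (vedudewu, gohubeka), so the last vowel is not what conditions the rule; whether the stem ends in a vowel or a consonant is.
"kanani" ends in a vowel. The stems ending in a vowel (tipami → vetipami, nafsahi → venafsahi, dudewu → vedudewu) add the prefix ve-.
The other pattern: stems ending in a consonant add -eka.
So kanani → vekanani.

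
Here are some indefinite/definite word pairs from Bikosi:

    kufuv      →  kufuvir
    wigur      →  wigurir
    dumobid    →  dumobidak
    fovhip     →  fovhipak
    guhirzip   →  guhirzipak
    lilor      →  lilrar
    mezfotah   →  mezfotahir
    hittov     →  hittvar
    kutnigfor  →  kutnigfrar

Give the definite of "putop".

"putop" has last vowel 'o'. The stems whose last vowel is 'o' (kutnigfor → kutnigfrar, hittov → hittvar, lilor → lilrar) delete the last vowel and add -ar.
So putop → putpar.

putpar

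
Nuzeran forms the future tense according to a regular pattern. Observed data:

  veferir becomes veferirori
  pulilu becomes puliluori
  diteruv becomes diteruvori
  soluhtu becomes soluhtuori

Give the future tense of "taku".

takuori

Every pair shown (veferir → veferirori, pulilu → puliluori, diteruv → diteruvori, …) follows the same rule: add -ori.
So taku → takuori.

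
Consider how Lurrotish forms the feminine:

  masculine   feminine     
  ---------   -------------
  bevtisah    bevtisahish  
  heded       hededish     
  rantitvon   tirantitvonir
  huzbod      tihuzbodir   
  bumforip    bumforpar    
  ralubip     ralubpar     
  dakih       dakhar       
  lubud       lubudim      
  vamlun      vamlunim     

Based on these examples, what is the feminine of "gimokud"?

gimokudim

heded and huzbod both end in -d yet inflect differently (hededish, tihuzbodir), so the final letter is not what conditions the rule; the last vowel is.
"gimokud" has last vowel 'u'. The stems whose last vowel is 'u' (lubud → lubudim, vamlun → vamlunim) add -im.
So gimokud → gimokudim.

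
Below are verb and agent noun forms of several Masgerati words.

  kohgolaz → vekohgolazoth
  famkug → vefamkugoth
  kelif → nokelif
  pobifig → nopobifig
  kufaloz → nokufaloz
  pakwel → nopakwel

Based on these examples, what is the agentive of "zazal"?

famkug and pobifig both end in -g yet inflect differently (vefamkugoth, nopobifig), so the final letter is not what conditions the rule; the last vowel is.
"zazal" has last vowel 'a'. The one such stem in the data (kohgolaz → vekohgolazoth) adds ve- … -oth around the stem, so the same rule applies.
The other pattern: stems whose last vowel is 'e', 'i' or 'o' add the prefix no-.
So zazal → vezazaloth.

vezazaloth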